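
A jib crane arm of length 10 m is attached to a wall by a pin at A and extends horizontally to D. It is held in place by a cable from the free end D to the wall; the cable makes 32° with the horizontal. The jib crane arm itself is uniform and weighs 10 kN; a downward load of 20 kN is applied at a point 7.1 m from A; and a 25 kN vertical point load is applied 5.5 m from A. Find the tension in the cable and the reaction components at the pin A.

ΣM about A: T·sin32°·10 − 10·5 − 20·7.1 − 25·5.5 = 0 → T = 329.5/(10·0.529919) = 62.1793 ≈ 62.18 kN.
ΣF_x = 0: A_x − T·cos32° = 0 → A_x = 62.1793 × 0.848048 = 52.73 kN.
ΣF_y = 0: A_y + T·sin32° − 10 − 20 − 25 = 0 → A_y = 55 − 62.1793 × 0.529919 = 22.05 kN.

T = 62.18 kN, A_x = 52.73 kN, A_y = 22.05 kN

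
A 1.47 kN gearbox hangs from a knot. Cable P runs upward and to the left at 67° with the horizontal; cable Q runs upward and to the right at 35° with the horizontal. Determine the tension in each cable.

T_P = 1.231 kN, T_Q = 0.5872 kN

ΣF_x = 0: −T_P·cos67° + T_Q·cos35° = 0 → T_Q = 0.476995·T_P.
ΣF_y = 0: T_P·sin67° + T_Q·sin35° = 1.47.
Substitute: T_P·(0.920505 + 0.476995·0.573576) = 1.47 → T_P = 1.23105 ≈ 1.231 kN.
Then T_Q = 0.476995 × 1.23105 = 0.5872 kN.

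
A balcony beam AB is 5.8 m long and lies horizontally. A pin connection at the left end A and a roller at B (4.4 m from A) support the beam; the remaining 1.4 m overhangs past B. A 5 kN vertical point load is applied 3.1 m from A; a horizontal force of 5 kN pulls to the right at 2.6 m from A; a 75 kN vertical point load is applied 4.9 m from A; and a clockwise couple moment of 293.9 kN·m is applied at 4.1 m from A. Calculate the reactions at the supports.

A_x = -5.000 kN, A_y = -73.84 kN, B_y = 153.8 kN

ΣM about A: B_y·4.4 − 5·3.1 − 75·4.9 − 293.9 = 0 → B_y = 676.9/4.4 = 153.841 ≈ 153.8 kN.
ΣF_y = 0: A_y + 153.841 − 5 − 75 = 0 → A_y = -73.84 kN.
ΣF_x = 0: A_x + 5 = 0 → A_x = -5.000 kN.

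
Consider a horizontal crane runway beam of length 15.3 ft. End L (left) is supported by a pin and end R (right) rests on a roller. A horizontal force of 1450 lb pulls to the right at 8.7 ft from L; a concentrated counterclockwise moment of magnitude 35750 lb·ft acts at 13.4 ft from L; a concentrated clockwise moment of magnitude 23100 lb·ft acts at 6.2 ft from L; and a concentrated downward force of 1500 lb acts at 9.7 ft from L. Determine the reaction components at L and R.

Taking moments about L: R_y·15.3 + 35750 − 23100 − 1500·9.7 = 0 → R_y = 1900/15.3 = 124.183 ≈ 124.2 lb.
ΣF_y = 0: L_y + 124.183 − 1500 = 0 → L_y = 1376 lb.
ΣF_x = 0: L_x + 1450 = 0 → L_x = -1450 lb.

L_x = -1450 lb, L_y = 1376 lb, R_y = 124.2 lb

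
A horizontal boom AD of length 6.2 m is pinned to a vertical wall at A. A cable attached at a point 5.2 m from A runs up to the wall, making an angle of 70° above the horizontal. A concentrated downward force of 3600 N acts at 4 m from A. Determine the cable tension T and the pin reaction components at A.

T = 2947 N, A_x = 1008 N, A_y = 830.8 N

ΣM about A: T·sin70°·5.2 − 3600·4 = 0 → T = 14400/(5.2·0.939693) = 2946.95 ≈ 2947 N.
ΣF_x = 0: A_x − T·cos70° = 0 → A_x = 2946.95 × 0.34202 = 1008 N.
ΣF_y = 0: A_y + T·sin70° − 3600 = 0 → A_y = 3600 − 2946.95 × 0.939693 = 830.8 N.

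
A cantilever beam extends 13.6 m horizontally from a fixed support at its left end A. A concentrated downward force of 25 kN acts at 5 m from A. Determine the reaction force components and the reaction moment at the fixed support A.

A_x = 0, A_y = 25.00 kN, M_A = 125.0 kN·m

ΣF_x = 0: A_x = 0.
ΣF_y = 0: A_y − 25 = 0 → A_y = 25.00 kN.
ΣM about A: M_A − 25·5 = 0 → M_A = 125.0 kN·m.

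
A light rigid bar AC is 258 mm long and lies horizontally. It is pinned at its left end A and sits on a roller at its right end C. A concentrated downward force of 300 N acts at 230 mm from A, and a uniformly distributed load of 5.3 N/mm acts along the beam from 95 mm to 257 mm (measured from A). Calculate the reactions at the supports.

Resultant of the distributed load: 5.3 × 162 = 858.6 N at 176 mm from A.
ΣM about A: C_y·258 − 300·230 − (5.3·162)·176 = 0 → C_y = 220113.6/258 = 853.153 ≈ 853.2 N.
ΣF_y = 0: A_y + 853.153 − 300 − 5.3·162 = 0 → A_y = 305.4 N.
ΣF_x = 0: no horizontal applied forces, so A_x = 0.

A_x = 0, A_y = 305.4 N, C_y = 853.2 N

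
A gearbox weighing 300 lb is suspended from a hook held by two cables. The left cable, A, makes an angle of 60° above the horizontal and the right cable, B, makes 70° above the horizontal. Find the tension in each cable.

T_A = 133.9 lb, T_B = 195.8 lb

ΣF_x = 0: −T_A·cos60° + T_B·cos70° = 0 → T_B = 1.4619·T_A.
ΣF_y = 0: T_A·sin60° + T_B·sin70° = 300.
Substitute: T_A·(0.866025 + 1.4619·0.939693) = 300 → T_A = 133.943 ≈ 133.9 lb.
Then T_B = 1.4619 × 133.943 = 195.8 lb.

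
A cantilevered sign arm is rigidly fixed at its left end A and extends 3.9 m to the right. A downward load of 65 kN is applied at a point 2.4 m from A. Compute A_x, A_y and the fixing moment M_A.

ΣF_x = 0: A_x = 0.
ΣF_y = 0: A_y − 65 = 0 → A_y = 65.00 kN.
ΣM about A: M_A − 65·2.4 = 0 → M_A = 156.0 kN·m.

A_x = 0, A_y = 65.00 kN, M_A = 156.0 kN·m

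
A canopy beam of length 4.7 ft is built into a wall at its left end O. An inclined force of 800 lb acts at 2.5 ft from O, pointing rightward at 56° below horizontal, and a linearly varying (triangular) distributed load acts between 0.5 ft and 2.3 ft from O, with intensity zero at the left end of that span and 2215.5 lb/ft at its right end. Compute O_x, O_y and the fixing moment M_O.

Resultant of the triangular load: ½ × 2215.5 × 1.8 = 1993.95 lb, acting at 1.7 ft from O (one-third of the span from the peak).
ΣF_x = 0: O_x + 800·cos56° = 0 → O_x = -447.4 lb.
ΣF_y = 0: O_y − 800·sin56° − ½·2215.5·1.8 = 0 → O_y = 2657 lb.
ΣM about O: M_O − 800·sin56°·2.5 − (½·2215.5·1.8)·1.7 = 0 → M_O = 5048 lb·ft.

O_x = -447.4 lb, O_y = 2657 lb, M_O = 5048 lb·ft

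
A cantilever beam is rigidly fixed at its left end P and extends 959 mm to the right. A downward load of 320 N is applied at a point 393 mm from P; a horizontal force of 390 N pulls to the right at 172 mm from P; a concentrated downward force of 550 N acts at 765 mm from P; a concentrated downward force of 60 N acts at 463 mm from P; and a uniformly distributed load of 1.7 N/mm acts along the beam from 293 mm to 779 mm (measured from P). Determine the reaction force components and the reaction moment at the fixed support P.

Resultant of the distributed load: 1.7 × 486 = 826.2 N at 536 mm from P.
ΣF_x = 0: P_x + 390 = 0 → P_x = -390.0 N.
ΣF_y = 0: P_y − 320 − 550 − 60 − 1.7·486 = 0 → P_y = 1756 N.
ΣM about P: M_P − 320·393 − 550·765 − 60·463 − (1.7·486)·536 = 0 → M_P = 1017000 N·mm.

P_x = -390.0 N, P_y = 1756 N, M_P = 1017000 N·mm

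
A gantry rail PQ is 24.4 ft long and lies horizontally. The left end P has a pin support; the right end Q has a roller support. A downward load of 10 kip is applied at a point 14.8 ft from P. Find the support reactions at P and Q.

ΣM about P: Q_y·24.4 − 10·14.8 = 0 → Q_y = 148/24.4 = 6.06557 ≈ 6.066 kip.
ΣF_y = 0: P_y + 6.06557 − 10 = 0 → P_y = 3.934 kip.
ΣF_x = 0: no horizontal applied forces, so P_x = 0.

P_x = 0, P_y = 3.934 kip, Q_y = 6.066 kip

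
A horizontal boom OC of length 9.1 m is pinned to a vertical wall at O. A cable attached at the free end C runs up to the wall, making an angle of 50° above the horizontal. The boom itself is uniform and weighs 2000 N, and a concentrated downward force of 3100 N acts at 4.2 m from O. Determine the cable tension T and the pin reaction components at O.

T = 3173 N, O_x = 2040 N, O_y = 2669 N

ΣM about O: T·sin50°·9.1 − 2000·4.55 − 3100·4.2 = 0 → T = 22120/(9.1·0.766044) = 3173.15 ≈ 3173 N.
ΣF_x = 0: O_x − T·cos50° = 0 → O_x = 3173.15 × 0.642788 = 2040 N.
ΣF_y = 0: O_y + T·sin50° − 2000 − 3100 = 0 → O_y = 5100 − 3173.15 × 0.766044 = 2669 N.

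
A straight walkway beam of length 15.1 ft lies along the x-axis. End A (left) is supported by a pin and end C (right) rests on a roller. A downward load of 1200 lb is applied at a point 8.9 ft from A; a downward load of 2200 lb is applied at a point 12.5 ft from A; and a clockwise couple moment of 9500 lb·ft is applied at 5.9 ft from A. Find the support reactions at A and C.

Taking moments about A: C_y·15.1 − 1200·8.9 − 2200·12.5 − 9500 = 0 → C_y = 47680/15.1 = 3157.62 ≈ 3158 lb.
ΣF_y = 0: A_y + 3157.62 − 1200 − 2200 = 0 → A_y = 242.4 lb.
ΣF_x = 0: no horizontal applied forces, so A_x = 0.

A_x = 0, A_y = 242.4 lb, C_y = 3158 lb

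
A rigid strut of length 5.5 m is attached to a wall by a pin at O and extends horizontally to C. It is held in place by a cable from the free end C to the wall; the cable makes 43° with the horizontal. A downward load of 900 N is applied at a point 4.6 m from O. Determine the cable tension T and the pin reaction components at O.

T = 1104 N, O_x = 807.2 N, O_y = 147.3 N

ΣM about O: T·sin43°·5.5 − 900·4.6 = 0 → T = 4140/(5.5·0.681998) = 1103.71 ≈ 1104 N.
ΣF_x = 0: O_x − T·cos43° = 0 → O_x = 1103.71 × 0.731354 = 807.2 N.
ΣF_y = 0: O_y + T·sin43° − 900 = 0 → O_y = 900 − 1103.71 × 0.681998 = 147.3 N.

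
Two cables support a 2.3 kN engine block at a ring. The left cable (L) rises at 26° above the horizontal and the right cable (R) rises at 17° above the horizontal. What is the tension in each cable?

T_L = 3.225 kN, T_R = 3.031 kN

ΣF_x = 0: −T_L·cos26° + T_R·cos17° = 0 → T_R = 0.939862·T_L.
ΣF_y = 0: T_L·sin26° + T_R·sin17° = 2.3.
Substitute: T_L·(0.438371 + 0.939862·0.292372) = 2.3 → T_L = 3.22508 ≈ 3.225 kN.
Then T_R = 0.939862 × 3.22508 = 3.031 kN.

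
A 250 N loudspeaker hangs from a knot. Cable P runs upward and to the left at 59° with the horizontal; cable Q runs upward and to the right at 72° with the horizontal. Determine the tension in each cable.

ΣF_x = 0: −T_P·cos59° + T_Q·cos72° = 0 → T_Q = 1.6667·T_P.
ΣF_y = 0: T_P·sin59° + T_Q·sin72° = 250.
Substitute: T_P·(0.857167 + 1.6667·0.951057) = 250 → T_P = 102.363 ≈ 102.4 N.
Then T_Q = 1.6667 × 102.363 = 170.6 N.

T_P = 102.4 N, T_Q = 170.6 N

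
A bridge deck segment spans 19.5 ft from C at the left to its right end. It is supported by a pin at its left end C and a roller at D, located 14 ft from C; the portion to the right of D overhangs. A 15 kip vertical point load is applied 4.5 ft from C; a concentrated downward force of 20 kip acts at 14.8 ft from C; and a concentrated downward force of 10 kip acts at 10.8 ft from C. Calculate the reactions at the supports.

C_x = 0, C_y = 11.32 kip, D_y = 33.68 kip

ΣM about C: D_y·14 − 15·4.5 − 20·14.8 − 10·10.8 = 0 → D_y = 471.5/14 = 33.6786 ≈ 33.68 kip.
ΣF_y = 0: C_y + 33.6786 − 15 − 20 − 10 = 0 → C_y = 11.32 kip.
ΣF_x = 0: no horizontal applied forces, so C_x = 0.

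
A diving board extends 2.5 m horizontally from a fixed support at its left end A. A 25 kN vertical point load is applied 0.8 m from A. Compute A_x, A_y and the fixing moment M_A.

ΣF_x = 0: A_x = 0.
ΣF_y = 0: A_y − 25 = 0 → A_y = 25.00 kN.
ΣM about A: M_A − 25·0.8 = 0 → M_A = 20.00 kN·m.

A_x = 0, A_y = 25.00 kN, M_A = 20.00 kN·m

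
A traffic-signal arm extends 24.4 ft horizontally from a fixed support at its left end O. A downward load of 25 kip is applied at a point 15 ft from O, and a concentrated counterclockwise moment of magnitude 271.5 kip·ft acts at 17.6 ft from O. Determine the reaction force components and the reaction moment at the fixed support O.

O_x = 0, O_y = 25.00 kip, M_O = 103.5 kip·ft

ΣF_x = 0: O_x = 0.
ΣF_y = 0: O_y − 25 = 0 → O_y = 25.00 kip.
ΣM about O: M_O − 25·15 + 271.5 = 0 → M_O = 103.5 kip·ft.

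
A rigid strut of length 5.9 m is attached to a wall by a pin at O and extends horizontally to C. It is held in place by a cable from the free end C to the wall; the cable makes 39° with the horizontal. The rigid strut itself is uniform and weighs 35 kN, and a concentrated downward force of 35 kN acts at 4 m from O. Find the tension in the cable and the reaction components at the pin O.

T = 65.51 kN, O_x = 50.91 kN, O_y = 28.77 kN

ΣM about O: T·sin39°·5.9 − 35·2.95 − 35·4 = 0 → T = 243.25/(5.9·0.62932) = 65.5133 ≈ 65.51 kN.
ΣF_x = 0: O_x − T·cos39° = 0 → O_x = 65.5133 × 0.777146 = 50.91 kN.
ΣF_y = 0: O_y + T·sin39° − 35 − 35 = 0 → O_y = 70 − 65.5133 × 0.62932 = 28.77 kN.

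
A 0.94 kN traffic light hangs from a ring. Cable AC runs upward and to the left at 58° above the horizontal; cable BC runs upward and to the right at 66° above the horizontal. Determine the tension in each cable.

T_AC = 0.4612 kN, T_BC = 0.6008 kN

ΣF_x = 0: −T_AC·cos58° + T_BC·cos66° = 0 → T_BC = 1.30286·T_AC.
ΣF_y = 0: T_AC·sin58° + T_BC·sin66° = 0.94.
Substitute: T_AC·(0.848048 + 1.30286·0.913545) = 0.94 → T_AC = 0.461176 ≈ 0.4612 kN.
Then T_BC = 1.30286 × 0.461176 = 0.6008 kN.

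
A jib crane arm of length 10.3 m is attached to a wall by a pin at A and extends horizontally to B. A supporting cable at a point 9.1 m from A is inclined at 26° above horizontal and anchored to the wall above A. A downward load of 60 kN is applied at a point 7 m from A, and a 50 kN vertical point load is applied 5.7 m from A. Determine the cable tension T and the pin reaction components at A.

T = 176.7 kN, A_x = 158.8 kN, A_y = 32.53 kN

ΣM about A: T·sin26°·9.1 − 60·7 − 50·5.7 = 0 → T = 705/(9.1·0.438371) = 176.728 ≈ 176.7 kN.
ΣF_x = 0: A_x − T·cos26° = 0 → A_x = 176.728 × 0.898794 = 158.8 kN.
ΣF_y = 0: A_y + T·sin26° − 60 − 50 = 0 → A_y = 110 − 176.728 × 0.438371 = 32.53 kN.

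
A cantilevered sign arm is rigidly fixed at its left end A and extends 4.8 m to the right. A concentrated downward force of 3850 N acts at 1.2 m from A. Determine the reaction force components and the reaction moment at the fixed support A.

ΣF_x = 0: A_x = 0.
ΣF_y = 0: A_y − 3850 = 0 → A_y = 3850 N.
ΣM about A: M_A − 3850·1.2 = 0 → M_A = 4620 N·m.

A_x = 0, A_y = 3850 N, M_A = 4620 N·m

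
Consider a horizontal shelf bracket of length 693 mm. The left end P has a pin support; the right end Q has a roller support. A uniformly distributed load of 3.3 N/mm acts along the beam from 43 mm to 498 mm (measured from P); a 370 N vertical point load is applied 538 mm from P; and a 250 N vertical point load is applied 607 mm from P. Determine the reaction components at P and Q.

Resultant of the distributed load: 3.3 × 455 = 1501.5 N at 270.5 mm from P.
Taking moments about P: Q_y·693 − (3.3·455)·270.5 − 370·538 − 250·607 = 0 → Q_y = 756965.75/693 = 1092.3 ≈ 1092 N.
ΣF_y = 0: P_y + 1092.3 − 3.3·455 − 370 − 250 = 0 → P_y = 1029 N.
ΣF_x = 0: no horizontal applied forces, so P_x = 0.

P_x = 0, P_y = 1029 N, Q_y = 1092 N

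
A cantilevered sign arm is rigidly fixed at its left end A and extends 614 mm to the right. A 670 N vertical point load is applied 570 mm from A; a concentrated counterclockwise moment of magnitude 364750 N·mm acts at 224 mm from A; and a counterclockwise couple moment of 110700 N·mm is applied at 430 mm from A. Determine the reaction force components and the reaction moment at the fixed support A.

A_x = 0, A_y = 670.0 N, M_A = -93550 N·mm

ΣF_x = 0: A_x = 0.
ΣF_y = 0: A_y − 670 = 0 → A_y = 670.0 N.
ΣM about A: M_A − 670·570 + 364750 + 110700 = 0 → M_A = -93550 N·mm.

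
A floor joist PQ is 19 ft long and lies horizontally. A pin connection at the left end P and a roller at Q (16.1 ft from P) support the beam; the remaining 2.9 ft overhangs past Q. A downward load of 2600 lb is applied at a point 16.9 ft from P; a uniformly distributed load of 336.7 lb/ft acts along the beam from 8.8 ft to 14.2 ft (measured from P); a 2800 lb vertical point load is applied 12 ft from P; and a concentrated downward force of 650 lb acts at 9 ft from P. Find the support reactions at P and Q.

Resultant of the distributed load: 336.7 × 5.4 = 1818.18 lb at 11.5 ft from P.
ΣM about P: Q_y·16.1 − 2600·16.9 − (336.7·5.4)·11.5 − 2800·12 − 650·9 = 0 → Q_y = 104299.07/16.1 = 6478.2 ≈ 6478 lb.
ΣF_y = 0: P_y + 6478.2 − 2600 − 336.7·5.4 − 2800 − 650 = 0 → P_y = 1390 lb.
ΣF_x = 0: no horizontal applied forces, so P_x = 0.

P_x = 0, P_y = 1390 lb, Q_y = 6478 lb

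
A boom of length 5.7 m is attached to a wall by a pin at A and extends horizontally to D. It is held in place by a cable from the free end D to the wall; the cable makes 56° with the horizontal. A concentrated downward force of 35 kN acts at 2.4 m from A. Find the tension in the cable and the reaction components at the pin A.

ΣM about A: T·sin56°·5.7 − 35·2.4 = 0 → T = 84/(5.7·0.829038) = 17.7758 ≈ 17.78 kN.
ΣF_x = 0: A_x − T·cos56° = 0 → A_x = 17.7758 × 0.559193 = 9.940 kN.
ΣF_y = 0: A_y + T·sin56° − 35 = 0 → A_y = 35 − 17.7758 × 0.829038 = 20.26 kN.

T = 17.78 kN, A_x = 9.940 kN, A_y = 20.26 kN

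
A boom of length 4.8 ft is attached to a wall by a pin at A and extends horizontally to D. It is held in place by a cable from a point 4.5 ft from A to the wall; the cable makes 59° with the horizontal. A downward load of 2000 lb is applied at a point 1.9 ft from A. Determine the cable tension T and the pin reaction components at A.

ΣM about A: T·sin59°·4.5 − 2000·1.9 = 0 → T = 3800/(4.5·0.857167) = 985.157 ≈ 985.2 lb.
ΣF_x = 0: A_x − T·cos59° = 0 → A_x = 985.157 × 0.515038 = 507.4 lb.
ΣF_y = 0: A_y + T·sin59° − 2000 = 0 → A_y = 2000 − 985.157 × 0.857167 = 1156 lb.

T = 985.2 lb, A_x = 507.4 lb, A_y = 1156 lb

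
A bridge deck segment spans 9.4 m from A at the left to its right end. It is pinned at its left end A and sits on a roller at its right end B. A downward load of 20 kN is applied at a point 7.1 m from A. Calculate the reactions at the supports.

A_x = 0, A_y = 4.894 kN, B_y = 15.11 kN

ΣM about A: B_y·9.4 − 20·7.1 = 0 → B_y = 142/9.4 = 15.1064 ≈ 15.11 kN.
ΣF_y = 0: A_y + 15.1064 − 20 = 0 → A_y = 4.894 kN.
ΣF_x = 0: no horizontal applied forces, so A_x = 0.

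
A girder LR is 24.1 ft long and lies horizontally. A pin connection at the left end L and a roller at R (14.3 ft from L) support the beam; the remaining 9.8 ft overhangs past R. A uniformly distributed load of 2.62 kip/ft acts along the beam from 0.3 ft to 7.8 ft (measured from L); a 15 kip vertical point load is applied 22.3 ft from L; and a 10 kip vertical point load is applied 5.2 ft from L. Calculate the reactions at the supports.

Resultant of the distributed load: 2.62 × 7.5 = 19.65 kip at 4.05 ft from L.
ΣM about L: R_y·14.3 − (2.62·7.5)·4.05 − 15·22.3 − 10·5.2 = 0 → R_y = 466.0825/14.3 = 32.5932 ≈ 32.59 kip.
ΣF_y = 0: L_y + 32.5932 − 2.62·7.5 − 15 − 10 = 0 → L_y = 12.06 kip.
ΣF_x = 0: no horizontal applied forces, so L_x = 0.

L_x = 0, L_y = 12.06 kip, R_y = 32.59 kip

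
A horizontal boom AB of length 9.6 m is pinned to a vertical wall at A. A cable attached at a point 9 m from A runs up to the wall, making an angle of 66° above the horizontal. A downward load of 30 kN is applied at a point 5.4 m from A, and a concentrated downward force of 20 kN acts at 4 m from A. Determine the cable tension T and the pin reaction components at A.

T = 29.43 kN, A_x = 11.97 kN, A_y = 23.11 kN

ΣM about A: T·sin66°·9 − 30·5.4 − 20·4 = 0 → T = 242/(9·0.913545) = 29.4336 ≈ 29.43 kN.
ΣF_x = 0: A_x − T·cos66° = 0 → A_x = 29.4336 × 0.406737 = 11.97 kN.
ΣF_y = 0: A_y + T·sin66° − 30 − 20 = 0 → A_y = 50 − 29.4336 × 0.913545 = 23.11 kN.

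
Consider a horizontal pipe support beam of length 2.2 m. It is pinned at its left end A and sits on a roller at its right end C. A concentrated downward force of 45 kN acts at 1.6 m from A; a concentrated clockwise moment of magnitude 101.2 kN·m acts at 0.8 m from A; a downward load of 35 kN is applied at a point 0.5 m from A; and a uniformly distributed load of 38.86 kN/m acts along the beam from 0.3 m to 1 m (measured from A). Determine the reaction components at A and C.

Resultant of the distributed load: 38.86 × 0.7 = 27.202 kN at 0.65 m from A.
ΣM about A: C_y·2.2 − 45·1.6 − 101.2 − 35·0.5 − (38.86·0.7)·0.65 = 0 → C_y = 208.3813/2.2 = 94.7188 ≈ 94.72 kN.
ΣF_y = 0: A_y + 94.7188 − 45 − 35 − 38.86·0.7 = 0 → A_y = 12.48 kN.
ΣF_x = 0: no horizontal applied forces, so A_x = 0.

A_x = 0, A_y = 12.48 kN, C_y = 94.72 kN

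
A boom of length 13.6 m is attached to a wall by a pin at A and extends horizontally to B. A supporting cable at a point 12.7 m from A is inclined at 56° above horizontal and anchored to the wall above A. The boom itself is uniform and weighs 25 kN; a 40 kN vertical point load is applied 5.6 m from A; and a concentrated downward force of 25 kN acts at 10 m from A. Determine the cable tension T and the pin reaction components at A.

ΣM about A: T·sin56°·12.7 − 25·6.8 − 40·5.6 − 25·10 = 0 → T = 644/(12.7·0.829038) = 61.1657 ≈ 61.17 kN.
ΣF_x = 0: A_x − T·cos56° = 0 → A_x = 61.1657 × 0.559193 = 34.20 kN.
ΣF_y = 0: A_y + T·sin56° − 25 − 40 − 25 = 0 → A_y = 90 − 61.1657 × 0.829038 = 39.29 kN.

T = 61.17 kN, A_x = 34.20 kN, A_y = 39.29 kN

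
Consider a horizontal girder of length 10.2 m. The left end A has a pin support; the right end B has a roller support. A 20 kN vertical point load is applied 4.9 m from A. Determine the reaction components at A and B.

A_x = 0, A_y = 10.39 kN, B_y = 9.608 kN

Taking moments about A: B_y·10.2 − 20·4.9 = 0 → B_y = 98/10.2 = 9.60784 ≈ 9.608 kN.
ΣF_y = 0: A_y + 9.60784 − 20 = 0 → A_y = 10.39 kN.
ΣF_x = 0: no horizontal applied forces, so A_x = 0.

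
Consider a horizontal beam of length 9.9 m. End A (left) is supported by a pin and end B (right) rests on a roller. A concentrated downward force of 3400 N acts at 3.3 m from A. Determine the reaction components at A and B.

A_x = 0, A_y = 2267 N, B_y = 1133 N

ΣM about A: B_y·9.9 − 3400·3.3 = 0 → B_y = 11220/9.9 = 1133.33 ≈ 1133 N.
ΣF_y = 0: A_y + 1133.33 − 3400 = 0 → A_y = 2267 N.
ΣF_x = 0: no horizontal applied forces, so A_x = 0.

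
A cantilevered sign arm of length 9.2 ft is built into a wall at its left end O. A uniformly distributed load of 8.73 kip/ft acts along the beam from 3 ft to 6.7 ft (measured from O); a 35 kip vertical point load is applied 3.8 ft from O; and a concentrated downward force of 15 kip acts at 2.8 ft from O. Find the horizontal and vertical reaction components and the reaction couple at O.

O_x = 0, O_y = 82.30 kip, M_O = 331.7 kip·ft

Resultant of the distributed load: 8.73 × 3.7 = 32.301 kip at 4.85 ft from O.
ΣF_x = 0: O_x = 0.
ΣF_y = 0: O_y − 8.73·3.7 − 35 − 15 = 0 → O_y = 82.30 kip.
ΣM about O: M_O − (8.73·3.7)·4.85 − 35·3.8 − 15·2.8 = 0 → M_O = 331.7 kip·ft.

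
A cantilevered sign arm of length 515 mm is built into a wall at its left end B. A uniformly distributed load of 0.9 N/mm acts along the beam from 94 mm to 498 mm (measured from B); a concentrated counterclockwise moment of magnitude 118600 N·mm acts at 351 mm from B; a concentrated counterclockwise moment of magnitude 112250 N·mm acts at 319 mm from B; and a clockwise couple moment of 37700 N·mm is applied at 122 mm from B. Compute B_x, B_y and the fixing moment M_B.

B_x = 0, B_y = 363.6 N, M_B = -85520 N·mm

Resultant of the distributed load: 0.9 × 404 = 363.6 N at 296 mm from B.
ΣF_x = 0: B_x = 0.
ΣF_y = 0: B_y − 0.9·404 = 0 → B_y = 363.6 N.
ΣM about B: M_B − (0.9·404)·296 + 118600 + 112250 − 37700 = 0 → M_B = -85520 N·mm.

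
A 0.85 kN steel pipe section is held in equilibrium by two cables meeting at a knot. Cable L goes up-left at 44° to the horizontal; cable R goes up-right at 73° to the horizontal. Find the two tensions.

ΣF_x = 0: −T_L·cos44° + T_R·cos73° = 0 → T_R = 2.46036·T_L.
ΣF_y = 0: T_L·sin44° + T_R·sin73° = 0.85.
Substitute: T_L·(0.694658 + 2.46036·0.956305) = 0.85 → T_L = 0.278916 ≈ 0.2789 kN.
Then T_R = 2.46036 × 0.278916 = 0.6862 kN.

T_L = 0.2789 kN, T_R = 0.6862 kN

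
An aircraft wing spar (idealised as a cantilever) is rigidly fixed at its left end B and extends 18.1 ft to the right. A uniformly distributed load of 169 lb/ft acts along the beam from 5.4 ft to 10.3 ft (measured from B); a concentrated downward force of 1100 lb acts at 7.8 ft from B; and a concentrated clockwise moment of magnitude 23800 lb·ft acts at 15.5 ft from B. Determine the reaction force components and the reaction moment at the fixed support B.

Resultant of the distributed load: 169 × 4.9 = 828.1 lb at 7.85 ft from B.
ΣF_x = 0: B_x = 0.
ΣF_y = 0: B_y − 169·4.9 − 1100 = 0 → B_y = 1928 lb.
ΣM about B: M_B − (169·4.9)·7.85 − 1100·7.8 − 23800 = 0 → M_B = 38880 lb·ft.

B_x = 0, B_y = 1928 lb, M_B = 38880 lb·ft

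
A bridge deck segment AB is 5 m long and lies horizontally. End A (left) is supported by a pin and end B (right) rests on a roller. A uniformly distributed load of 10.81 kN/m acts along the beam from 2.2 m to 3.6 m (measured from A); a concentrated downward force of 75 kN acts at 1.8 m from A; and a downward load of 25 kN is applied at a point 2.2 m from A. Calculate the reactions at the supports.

A_x = 0, A_y = 68.36 kN, B_y = 46.78 kN

Resultant of the distributed load: 10.81 × 1.4 = 15.134 kN at 2.9 m from A.
Moments about A: B_y·5 − (10.81·1.4)·2.9 − 75·1.8 − 25·2.2 = 0 → B_y = 233.8886/5 = 46.7777 ≈ 46.78 kN.
ΣF_y = 0: A_y + 46.7777 − 10.81·1.4 − 75 − 25 = 0 → A_y = 68.36 kN.
ΣF_x = 0: no horizontal applied forces, so A_x = 0.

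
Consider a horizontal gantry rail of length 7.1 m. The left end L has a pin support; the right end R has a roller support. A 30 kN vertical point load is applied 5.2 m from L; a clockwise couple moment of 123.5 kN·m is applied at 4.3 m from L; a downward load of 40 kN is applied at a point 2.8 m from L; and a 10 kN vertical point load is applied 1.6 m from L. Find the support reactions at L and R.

ΣM about L: R_y·7.1 − 30·5.2 − 123.5 − 40·2.8 − 10·1.6 = 0 → R_y = 407.5/7.1 = 57.3944 ≈ 57.39 kN.
ΣF_y = 0: L_y + 57.3944 − 30 − 40 − 10 = 0 → L_y = 22.61 kN.
ΣF_x = 0: no horizontal applied forces, so L_x = 0.

L_x = 0, L_y = 22.61 kN, R_y = 57.39 kN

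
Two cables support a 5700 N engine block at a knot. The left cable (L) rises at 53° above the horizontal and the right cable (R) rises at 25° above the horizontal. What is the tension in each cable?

ΣF_x = 0: −T_L·cos53° + T_R·cos25° = 0 → T_R = 0.664029·T_L.
ΣF_y = 0: T_L·sin53° + T_R·sin25° = 5700.
Substitute: T_L·(0.798636 + 0.664029·0.422618) = 5700 → T_L = 5281.36 ≈ 5281 N.
Then T_R = 0.664029 × 5281.36 = 3507 N.

T_L = 5281 N, T_R = 3507 N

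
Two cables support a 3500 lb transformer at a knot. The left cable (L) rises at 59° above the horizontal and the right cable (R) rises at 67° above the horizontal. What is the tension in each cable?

ΣF_x = 0: −T_L·cos59° + T_R·cos67° = 0 → T_R = 1.31814·T_L.
ΣF_y = 0: T_L·sin59° + T_R·sin67° = 3500.
Substitute: T_L·(0.857167 + 1.31814·0.920505) = 3500 → T_L = 1690.4 ≈ 1690 lb.
Then T_R = 1.31814 × 1690.4 = 2228 lb.

T_L = 1690 lb, T_R = 2228 lb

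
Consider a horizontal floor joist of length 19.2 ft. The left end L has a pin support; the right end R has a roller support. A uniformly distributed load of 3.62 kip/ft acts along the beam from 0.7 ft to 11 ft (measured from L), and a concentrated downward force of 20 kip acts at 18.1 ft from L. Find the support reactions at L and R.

L_x = 0, L_y = 27.07 kip, R_y = 30.21 kip

Resultant of the distributed load: 3.62 × 10.3 = 37.286 kip at 5.85 ft from L.
Taking moments about L: R_y·19.2 − (3.62·10.3)·5.85 − 20·18.1 = 0 → R_y = 580.1231/19.2 = 30.2147 ≈ 30.21 kip.
ΣF_y = 0: L_y + 30.2147 − 3.62·10.3 − 20 = 0 → L_y = 27.07 kip.
ΣF_x = 0: no horizontal applied forces, so L_x = 0.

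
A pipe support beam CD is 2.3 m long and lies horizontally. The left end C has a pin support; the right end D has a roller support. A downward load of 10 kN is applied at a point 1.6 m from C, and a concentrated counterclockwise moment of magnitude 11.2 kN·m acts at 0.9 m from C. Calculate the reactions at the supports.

Moments about C: D_y·2.3 − 10·1.6 + 11.2 = 0 → D_y = 4.8/2.3 = 2.08696 ≈ 2.087 kN.
ΣF_y = 0: C_y + 2.08696 − 10 = 0 → C_y = 7.913 kN.
ΣF_x = 0: no horizontal applied forces, so C_x = 0.

C_x = 0, C_y = 7.913 kN, D_y = 2.087 kN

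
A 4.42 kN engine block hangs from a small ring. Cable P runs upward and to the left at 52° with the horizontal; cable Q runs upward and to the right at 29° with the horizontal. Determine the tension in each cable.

T_P = 3.914 kN, T_Q = 2.755 kN

ΣF_x = 0: −T_P·cos52° + T_Q·cos29° = 0 → T_Q = 0.703919·T_P.
ΣF_y = 0: T_P·sin52° + T_Q·sin29° = 4.42.
Substitute: T_P·(0.788011 + 0.703919·0.48481) = 4.42 → T_P = 3.91401 ≈ 3.914 kN.
Then T_Q = 0.703919 × 3.91401 = 2.755 kN.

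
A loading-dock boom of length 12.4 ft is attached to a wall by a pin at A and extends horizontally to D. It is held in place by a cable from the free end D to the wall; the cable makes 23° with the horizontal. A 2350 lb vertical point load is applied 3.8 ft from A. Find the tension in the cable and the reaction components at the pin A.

T = 1843 lb, A_x = 1697 lb, A_y = 1630 lb

ΣM about A: T·sin23°·12.4 − 2350·3.8 = 0 → T = 8930/(12.4·0.390731) = 1843.11 ≈ 1843 lb.
ΣF_x = 0: A_x − T·cos23° = 0 → A_x = 1843.11 × 0.920505 = 1697 lb.
ΣF_y = 0: A_y + T·sin23° − 2350 = 0 → A_y = 2350 − 1843.11 × 0.390731 = 1630 lb.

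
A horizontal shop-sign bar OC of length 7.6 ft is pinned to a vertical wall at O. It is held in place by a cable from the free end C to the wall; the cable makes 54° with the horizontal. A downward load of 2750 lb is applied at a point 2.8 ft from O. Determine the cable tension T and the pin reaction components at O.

T = 1252 lb, O_x = 736.1 lb, O_y = 1737 lb

ΣM about O: T·sin54°·7.6 − 2750·2.8 = 0 → T = 7700/(7.6·0.809017) = 1252.33 ≈ 1252 lb.
ΣF_x = 0: O_x − T·cos54° = 0 → O_x = 1252.33 × 0.587785 = 736.1 lb.
ΣF_y = 0: O_y + T·sin54° − 2750 = 0 → O_y = 2750 − 1252.33 × 0.809017 = 1737 lb.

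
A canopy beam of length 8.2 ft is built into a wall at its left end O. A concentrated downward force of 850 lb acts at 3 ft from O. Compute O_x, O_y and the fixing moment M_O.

O_x = 0, O_y = 850.0 lb, M_O = 2550 lb·ft

ΣF_x = 0: O_x = 0.
ΣF_y = 0: O_y − 850 = 0 → O_y = 850.0 lb.
ΣM about O: M_O − 850·3 = 0 → M_O = 2550 lb·ft.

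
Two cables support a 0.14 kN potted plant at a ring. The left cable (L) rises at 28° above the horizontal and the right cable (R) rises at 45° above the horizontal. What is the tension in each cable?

ΣF_x = 0: −T_L·cos28° + T_R·cos45° = 0 → T_R = 1.24868·T_L.
ΣF_y = 0: T_L·sin28° + T_R·sin45° = 0.14.
Substitute: T_L·(0.469472 + 1.24868·0.707107) = 0.14 → T_L = 0.103518 ≈ 0.1035 kN.
Then T_R = 1.24868 × 0.103518 = 0.1293 kN.

T_L = 0.1035 kN, T_R = 0.1293 kN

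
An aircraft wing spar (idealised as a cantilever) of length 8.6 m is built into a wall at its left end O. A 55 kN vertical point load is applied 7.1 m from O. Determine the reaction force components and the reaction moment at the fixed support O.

ΣF_x = 0: O_x = 0.
ΣF_y = 0: O_y − 55 = 0 → O_y = 55.00 kN.
ΣM about O: M_O − 55·7.1 = 0 → M_O = 390.5 kN·m.

O_x = 0, O_y = 55.00 kN, M_O = 390.5 kN·m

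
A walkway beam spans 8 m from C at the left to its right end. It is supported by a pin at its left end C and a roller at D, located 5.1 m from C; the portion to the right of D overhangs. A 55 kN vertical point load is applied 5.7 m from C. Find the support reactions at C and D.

C_x = 0, C_y = -6.471 kN, D_y = 61.47 kN

Moments about C: D_y·5.1 − 55·5.7 = 0 → D_y = 313.5/5.1 = 61.4706 ≈ 61.47 kN.
ΣF_y = 0: C_y + 61.4706 − 55 = 0 → C_y = -6.471 kN.
ΣF_x = 0: no horizontal applied forces, so C_x = 0.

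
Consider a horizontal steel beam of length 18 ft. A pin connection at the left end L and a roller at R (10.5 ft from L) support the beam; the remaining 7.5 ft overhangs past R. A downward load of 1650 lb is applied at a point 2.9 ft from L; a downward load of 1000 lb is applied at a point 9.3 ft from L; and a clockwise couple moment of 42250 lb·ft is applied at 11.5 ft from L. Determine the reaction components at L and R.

L_x = 0, L_y = -2715 lb, R_y = 5365 lb

Taking moments about L: R_y·10.5 − 1650·2.9 − 1000·9.3 − 42250 = 0 → R_y = 56335/10.5 = 5365.24 ≈ 5365 lb.
ΣF_y = 0: L_y + 5365.24 − 1650 − 1000 = 0 → L_y = -2715 lb.
ΣF_x = 0: no horizontal applied forces, so L_x = 0.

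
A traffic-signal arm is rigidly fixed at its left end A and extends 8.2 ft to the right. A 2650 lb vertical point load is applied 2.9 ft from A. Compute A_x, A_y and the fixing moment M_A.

A_x = 0, A_y = 2650 lb, M_A = 7685 lb·ft

ΣF_x = 0: A_x = 0.
ΣF_y = 0: A_y − 2650 = 0 → A_y = 2650 lb.
ΣM about A: M_A − 2650·2.9 = 0 → M_A = 7685 lb·ft.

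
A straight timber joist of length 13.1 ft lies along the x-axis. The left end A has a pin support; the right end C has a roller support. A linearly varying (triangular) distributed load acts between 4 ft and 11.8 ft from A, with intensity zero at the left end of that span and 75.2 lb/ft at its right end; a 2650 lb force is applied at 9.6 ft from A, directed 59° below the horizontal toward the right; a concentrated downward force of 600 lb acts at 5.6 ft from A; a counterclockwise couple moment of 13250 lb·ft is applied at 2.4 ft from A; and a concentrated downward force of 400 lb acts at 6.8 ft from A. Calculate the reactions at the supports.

A_x = -1365 lb, A_y = 2242 lb, C_y = 1323 lb

Resultant of the triangular load: ½ × 75.2 × 7.8 = 293.28 lb, acting at 9.2 ft from A (one-third of the span from the peak).
Moments about A: C_y·13.1 − (½·75.2·7.8)·9.2 − 2650·sin59°·9.6 − 600·5.6 + 13250 − 400·6.8 = 0 → C_y = 17334.5/13.1 = 1323.24 ≈ 1323 lb.
ΣF_y = 0: A_y + 1323.24 − ½·75.2·7.8 − 2650·sin59° − 600 − 400 = 0 → A_y = 2242 lb.
ΣF_x = 0: A_x + 2650·cos59° = 0 → A_x = -1365 lb.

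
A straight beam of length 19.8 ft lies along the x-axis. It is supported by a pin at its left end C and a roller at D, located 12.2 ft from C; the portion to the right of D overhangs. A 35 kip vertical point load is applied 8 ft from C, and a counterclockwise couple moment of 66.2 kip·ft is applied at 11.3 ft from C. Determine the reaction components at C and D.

Taking moments about C: D_y·12.2 − 35·8 + 66.2 = 0 → D_y = 213.8/12.2 = 17.5246 ≈ 17.52 kip.
ΣF_y = 0: C_y + 17.5246 − 35 = 0 → C_y = 17.48 kip.
ΣF_x = 0: no horizontal applied forces, so C_x = 0.

C_x = 0, C_y = 17.48 kip, D_y = 17.52 kip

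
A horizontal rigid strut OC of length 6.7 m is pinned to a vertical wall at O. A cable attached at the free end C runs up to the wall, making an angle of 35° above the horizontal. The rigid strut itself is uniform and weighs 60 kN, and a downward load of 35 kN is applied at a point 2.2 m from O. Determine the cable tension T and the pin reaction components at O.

T = 72.34 kN, O_x = 59.26 kN, O_y = 53.51 kN

ΣM about O: T·sin35°·6.7 − 60·3.35 − 35·2.2 = 0 → T = 278/(6.7·0.573576) = 72.3401 ≈ 72.34 kN.
ΣF_x = 0: O_x − T·cos35° = 0 → O_x = 72.3401 × 0.819152 = 59.26 kN.
ΣF_y = 0: O_y + T·sin35° − 60 − 35 = 0 → O_y = 95 − 72.3401 × 0.573576 = 53.51 kN.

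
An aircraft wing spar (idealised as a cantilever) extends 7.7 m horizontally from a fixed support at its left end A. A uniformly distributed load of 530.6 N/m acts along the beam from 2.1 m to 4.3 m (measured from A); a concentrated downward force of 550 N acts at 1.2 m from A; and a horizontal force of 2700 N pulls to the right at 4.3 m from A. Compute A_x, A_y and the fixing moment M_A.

Resultant of the distributed load: 530.6 × 2.2 = 1167.32 N at 3.2 m from A.
ΣF_x = 0: A_x + 2700 = 0 → A_x = -2700 N.
ΣF_y = 0: A_y − 530.6·2.2 − 550 = 0 → A_y = 1717 N.
ΣM about A: M_A − (530.6·2.2)·3.2 − 550·1.2 = 0 → M_A = 4395 N·m.

A_x = -2700 N, A_y = 1717 N, M_A = 4395 N·m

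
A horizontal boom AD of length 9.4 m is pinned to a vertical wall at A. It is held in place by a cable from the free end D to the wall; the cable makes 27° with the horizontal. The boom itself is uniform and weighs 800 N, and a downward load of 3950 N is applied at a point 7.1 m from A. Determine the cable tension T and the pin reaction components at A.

T = 7453 N, A_x = 6641 N, A_y = 1366 N

ΣM about A: T·sin27°·9.4 − 800·4.7 − 3950·7.1 = 0 → T = 31805/(9.4·0.45399) = 7452.83 ≈ 7453 N.
ΣF_x = 0: A_x − T·cos27° = 0 → A_x = 7452.83 × 0.891007 = 6641 N.
ΣF_y = 0: A_y + T·sin27° − 800 − 3950 = 0 → A_y = 4750 − 7452.83 × 0.45399 = 1366 N.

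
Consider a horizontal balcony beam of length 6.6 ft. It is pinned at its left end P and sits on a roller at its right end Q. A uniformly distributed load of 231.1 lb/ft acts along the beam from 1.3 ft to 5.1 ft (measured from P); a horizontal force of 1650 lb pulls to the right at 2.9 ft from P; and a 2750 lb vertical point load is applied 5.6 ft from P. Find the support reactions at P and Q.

P_x = -1650 lb, P_y = 869.1 lb, Q_y = 2759 lb

Resultant of the distributed load: 231.1 × 3.8 = 878.18 lb at 3.2 ft from P.
ΣM about P: Q_y·6.6 − (231.1·3.8)·3.2 − 2750·5.6 = 0 → Q_y = 18210.176/6.6 = 2759.12 ≈ 2759 lb.
ΣF_y = 0: P_y + 2759.12 − 231.1·3.8 − 2750 = 0 → P_y = 869.1 lb.
ΣF_x = 0: P_x + 1650 = 0 → P_x = -1650 lb.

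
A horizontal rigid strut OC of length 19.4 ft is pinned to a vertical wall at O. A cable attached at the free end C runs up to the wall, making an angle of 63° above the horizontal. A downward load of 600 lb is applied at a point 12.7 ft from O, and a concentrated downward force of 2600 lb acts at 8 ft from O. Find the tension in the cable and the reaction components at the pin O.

ΣM about O: T·sin63°·19.4 − 600·12.7 − 2600·8 = 0 → T = 28420/(19.4·0.891007) = 1644.15 ≈ 1644 lb.
ΣF_x = 0: O_x − T·cos63° = 0 → O_x = 1644.15 × 0.45399 = 746.4 lb.
ΣF_y = 0: O_y + T·sin63° − 600 − 2600 = 0 → O_y = 3200 − 1644.15 × 0.891007 = 1735 lb.

T = 1644 lb, O_x = 746.4 lb, O_y = 1735 lb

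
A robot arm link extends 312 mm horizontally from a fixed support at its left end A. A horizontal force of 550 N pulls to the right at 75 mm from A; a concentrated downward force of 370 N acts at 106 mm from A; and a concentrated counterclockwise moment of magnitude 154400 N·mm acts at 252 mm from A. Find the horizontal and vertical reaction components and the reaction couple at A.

A_x = -550.0 N, A_y = 370.0 N, M_A = -115200 N·mm

ΣF_x = 0: A_x + 550 = 0 → A_x = -550.0 N.
ΣF_y = 0: A_y − 370 = 0 → A_y = 370.0 N.
ΣM about A: M_A − 370·106 + 154400 = 0 → M_A = -115200 N·mm.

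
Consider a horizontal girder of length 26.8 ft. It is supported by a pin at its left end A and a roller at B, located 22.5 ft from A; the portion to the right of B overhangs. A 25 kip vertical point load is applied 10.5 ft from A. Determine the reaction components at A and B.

ΣM about A: B_y·22.5 − 25·10.5 = 0 → B_y = 262.5/22.5 = 11.6667 ≈ 11.67 kip.
ΣF_y = 0: A_y + 11.6667 − 25 = 0 → A_y = 13.33 kip.
ΣF_x = 0: no horizontal applied forces, so A_x = 0.

A_x = 0, A_y = 13.33 kip, B_y = 11.67 kip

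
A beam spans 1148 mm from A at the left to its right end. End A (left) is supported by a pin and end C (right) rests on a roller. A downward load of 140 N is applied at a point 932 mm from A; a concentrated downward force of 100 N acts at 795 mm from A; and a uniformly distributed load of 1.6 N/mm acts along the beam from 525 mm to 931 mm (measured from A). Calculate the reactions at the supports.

A_x = 0, A_y = 294.7 N, C_y = 594.9 N

Resultant of the distributed load: 1.6 × 406 = 649.6 N at 728 mm from A.
ΣM about A: C_y·1148 − 140·932 − 100·795 − (1.6·406)·728 = 0 → C_y = 682888.8/1148 = 594.851 ≈ 594.9 N.
ΣF_y = 0: A_y + 594.851 − 140 − 100 − 1.6·406 = 0 → A_y = 294.7 N.
ΣF_x = 0: no horizontal applied forces, so A_x = 0.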